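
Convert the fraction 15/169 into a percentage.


Percentage = (part / whole) × 100
= (15 / 169) × 100
≈ 8.88%

8.88%


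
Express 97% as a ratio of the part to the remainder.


97% means 97 parts out of 100; remainder = 3
Part : remainder = 97:3
GCD = 1
= 97:3

97:3


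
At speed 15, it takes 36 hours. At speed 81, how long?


Inverse proportion: x × y = constant
k = 15 × 36 = 540
y₂ = k / 81 = 540 / 81
= 6.67

6.67


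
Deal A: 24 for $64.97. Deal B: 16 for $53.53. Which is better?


Deal A: $64.97/24 = $2.7071/unit
Deal B: $53.53/16 = $3.3456/unit
A is cheaper per unit
= Deal A

Deal A


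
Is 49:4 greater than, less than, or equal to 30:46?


49/4 = 12.2500
30/46 = 0.6522
12.2500 > 0.6522, so 49:4 is greater
= greater than

greater than


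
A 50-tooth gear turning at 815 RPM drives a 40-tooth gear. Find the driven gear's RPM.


Gear ratio = 50:40 = 5:4
RPM_B = RPM_A × (teeth_A / teeth_B)
= 815 × (50/40)
= 1018.8 RPM

1018.8 RPM


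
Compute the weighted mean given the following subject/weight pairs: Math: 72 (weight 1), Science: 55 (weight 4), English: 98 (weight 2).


Numerator = 72×1 + 55×4 + 98×2
= 72 + 220 + 196
= 488
Total weight = 7
Weighted avg = 488/7
= 69.71

69.71


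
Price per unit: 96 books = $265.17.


Unit rate = total / quantity
= 265.17 / 96
= $2.76 per unit

$2.76 per unit


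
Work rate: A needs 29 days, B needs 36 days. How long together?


Rate of A = 1/29 per day
Rate of B = 1/36 per day
Combined rate = 1/29 + 1/36 = 65/1044 ≈ 0.0623 per day
Days = 1 / combined rate = 1044/65
≈ 16.06 days

16.06 days


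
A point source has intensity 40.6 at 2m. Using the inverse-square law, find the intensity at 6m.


I₁d₁² = I₂d₂²
I₂ = I₁ × (d₁/d₂)²
= 40.6 × (2/6)²
= 40.6 × 4/36
= 162.4/36
≈ 4.5111

4.5111


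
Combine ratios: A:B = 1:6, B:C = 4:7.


Match B: multiply A:B by 4 → 4:24
Multiply B:C by 6 → 24:42
Combined: 4:24:42
GCD = 2
= 2:12:21

2:12:21


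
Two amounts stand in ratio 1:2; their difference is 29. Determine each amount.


Let A = 1k, B = 2k.
2k - 1k = 29
1k = 29 → k = 29/1 = 29
A = 1×29 = 29, B = 2×29 = 58
= A = 29, B = 58

A = 29, B = 58


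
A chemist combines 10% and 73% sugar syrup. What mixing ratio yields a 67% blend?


Let x parts of 10% mix with y parts of 73%.
10x + 73y = 67(x + y)
10x + 73y = 67x + 67y
x(10 - 67) = y(67 - 73)
x/y = (73 - 67)/(67 - 10) = 6/57
Simplify: 2:19
= 2:19

2:19


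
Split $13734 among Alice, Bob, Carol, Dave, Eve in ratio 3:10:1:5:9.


Total parts = 3 + 10 + 1 + 5 + 9 = 28
Alice: 13734 × 3/28 = 1471.50
Bob: 13734 × 10/28 = 4905.00
Carol: 13734 × 1/28 = 490.50
Dave: 13734 × 5/28 = 2452.50
Eve: 13734 × 9/28 = 4414.50
= Alice: $1471.50, Bob: $4905.00, Carol: $490.50, Dave: $2452.50, Eve: $4414.50

Alice: $1471.50, Bob: $4905.00, Carol: $490.50, Dave: $2452.50, Eve: $4414.50


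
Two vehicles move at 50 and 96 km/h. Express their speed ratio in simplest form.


Ratio = 50:96
GCD = 2
Simplified = 25:48
Time ratio (same distance) = 48:25
Speed ratio = 25:48

25:48


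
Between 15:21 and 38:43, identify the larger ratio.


15/21 = 0.7143
38/43 = 0.8837
0.7143 < 0.8837, so 15:21 is less
= 38:43

38:43


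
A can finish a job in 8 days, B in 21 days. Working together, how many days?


Rate of A = 1/8 per day
Rate of B = 1/21 per day
Combined rate = 1/8 + 1/21 = 29/168 ≈ 0.1726 per day
Days = 1 / combined rate = 168/29
≈ 5.79 days

5.79 days


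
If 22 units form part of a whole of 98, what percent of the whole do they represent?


Percentage = (part / whole) × 100
= (22 / 98) × 100
≈ 22.45%

22.45%


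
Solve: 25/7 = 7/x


Cross multiply: 25 × x = 7 × 7
25x = 49
x = 49 / 25
= 1.96

1.96


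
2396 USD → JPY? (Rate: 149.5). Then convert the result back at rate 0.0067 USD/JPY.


Amount × rate = 2396 × 149.5 = 358202.00 JPY
Round-trip: 358202.00 × 0.0067 = 2399.95 USD
= 358202.00 JPY, then 2399.95 USD

358202.00 JPY, then 2399.95 USD


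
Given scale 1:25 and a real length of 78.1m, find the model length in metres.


Model size = real / scale
= 78.1 / 25
= 3.1240 m

3.1240 m


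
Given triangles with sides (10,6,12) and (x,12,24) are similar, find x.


Scale factor = 12/6 = 2
Missing side = 10 × 2
= 20.0

20.0


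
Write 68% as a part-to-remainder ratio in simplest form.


68% means 68 parts out of 100; remainder = 32
Part : remainder = 68:32
GCD = 4
= 17:8

17:8


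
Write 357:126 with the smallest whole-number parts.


GCD(357, 126) = 21
357/21 : 126/21
= 17:6

17:6


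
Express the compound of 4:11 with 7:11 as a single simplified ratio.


Compound ratio = (4×7) : (11×11)
= 28:121
GCD = 1
= 28:121

28:121


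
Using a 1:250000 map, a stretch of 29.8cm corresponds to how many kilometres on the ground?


Real distance = map distance × scale
= 29.8cm × 250000
= 7450000 cm = 74500.0 m
= 74.500 km

74.500 km


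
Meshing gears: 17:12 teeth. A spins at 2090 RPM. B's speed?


Gear ratio = 17:12 = 17:12
RPM_B = RPM_A × (teeth_A / teeth_B)
= 2090 × (17/12)
= 2960.8 RPM

2960.8 RPM


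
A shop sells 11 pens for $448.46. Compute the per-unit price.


Unit rate = total / quantity
= 448.46 / 11
= $40.77 per unit

$40.77 per unit


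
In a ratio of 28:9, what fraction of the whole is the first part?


Total parts = 28 + 9 = 37
First part: 28/37 = 28/37
= 28/37

28/37


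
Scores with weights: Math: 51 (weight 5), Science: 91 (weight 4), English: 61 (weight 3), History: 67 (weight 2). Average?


Numerator = 51×5 + 91×4 + 61×3 + 67×2
= 255 + 364 + 183 + 134
= 936
Total weight = 14
Weighted avg = 936/14
= 66.86

66.86


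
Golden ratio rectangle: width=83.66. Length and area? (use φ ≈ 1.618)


φ = (1 + √5) / 2 ≈ 1.618
Length = width × φ = 83.66 × 1.618 = 135.36188
≈ 135.36
Area = width × length = 83.66 × 135.36188 = 11324.3748808 ≈ 11324.37
= Length: 135.36, Area: 11324.37

Length: 135.36, Area: 11324.37


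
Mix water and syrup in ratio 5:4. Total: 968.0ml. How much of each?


Total parts = 5 + 4 = 9
water: 968.0 × 5/9 = 537.8ml
syrup: 968.0 × 4/9 = 430.2ml
= 537.8ml and 430.2ml

537.8ml and 430.2ml


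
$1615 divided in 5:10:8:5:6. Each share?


Total parts = 5 + 10 + 8 + 5 + 6 = 34
Part 1: 1615 × 5/34 = 237.50
Part 2: 1615 × 10/34 = 475.00
Part 3: 1615 × 8/34 = 380.00
Part 4: 1615 × 5/34 = 237.50
Part 5: 1615 × 6/34 = 285.00
= Part 1: $237.50, Part 2: $475.00, Part 3: $380.00, Part 4: $237.50, Part 5: $285.00

Part 1: $237.50, Part 2: $475.00, Part 3: $380.00, Part 4: $237.50, Part 5: $285.00


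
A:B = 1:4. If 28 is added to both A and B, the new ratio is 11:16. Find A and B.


Let A = 1k, B = 4k.
(1k + 28) / (4k + 28) = 11/16
Cross-multiply: 16(1k + 28) = 11(4k + 28)
16k + 448 = 44k + 308
16k - 44k = 308 - 448
-28k = -140
k = -140/-28 = 5
A = 1×5 = 5, B = 4×5 = 20
= A = 5, B = 20

A = 5, B = 20


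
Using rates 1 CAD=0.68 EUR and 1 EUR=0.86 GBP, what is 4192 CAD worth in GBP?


Step 1: 4192 CAD × 0.68 = 2850.56 EUR
Step 2: 2850.56 EUR × 0.86 = 2451.48 GBP
Implied rate CAD→GBP = 0.68 × 0.86 = 0.5848
= 2451.48 GBP

2451.48 GBP


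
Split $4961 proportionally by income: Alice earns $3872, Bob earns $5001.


Total income = 3872 + 5001 = $8873
Alice: $4961 × 3872/8873 = $2164.88
Bob: $4961 × 5001/8873 = $2796.12
= Alice: $2164.88, Bob: $2796.12

Alice: $2164.88, Bob: $2796.12


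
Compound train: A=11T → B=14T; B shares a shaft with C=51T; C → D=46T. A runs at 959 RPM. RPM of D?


Stage 1: RPM_B = RPM_A × t_A/t_B = 959 × 11/14 = 10549/14 = 753.50
B and C share a shaft → RPM_C = RPM_B
Stage 2: RPM_D = RPM_C × t_C/t_D = RPM_A × (t_A×t_C)/(t_B×t_D)
Overall ratio = (11×51)/(14×46) = 561/644
RPM_D = 959 × 561/644 = 537999/644
≈ 835.40 RPM

835.40 RPM


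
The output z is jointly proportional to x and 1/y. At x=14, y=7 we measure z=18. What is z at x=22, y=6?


z = k·x/y
Solve for k using the known point: k = z·y/x = 18×7/14 = 126/14 = 9.0000
Now evaluate at x=22, y=6:
z = k × 22 / 6 = (126 × 22) / (14 × 6) = 2772/84
= 33.0000

33.0000


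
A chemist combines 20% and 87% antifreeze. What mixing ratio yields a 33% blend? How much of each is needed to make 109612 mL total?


Let x parts of 20% mix with y parts of 87%.
20x + 87y = 33(x + y)
20x + 87y = 33x + 33y
x(20 - 33) = y(33 - 87)
x/y = (87 - 33)/(33 - 20) = 54/13
Simplify: 54:13
Total parts = 67; one part = 109612/67 = 1636.00 mL
20% solution: 54×1636.00 = 88344.00 mL
87% solution: 13×1636.00 = 21268.00 mL
= ratio 54:13; 88344.00 mL and 21268.00 mL

ratio 54:13; 88344.00 mL and 21268.00 mL


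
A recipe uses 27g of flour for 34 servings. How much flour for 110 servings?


Direct proportion: y/x = constant
k = 27/34 ≈ 0.7941
y₂ = k × 110 = 27 × 110 / 34 = 2970/34
≈ 87.35

87.35


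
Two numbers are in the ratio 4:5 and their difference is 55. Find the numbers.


Let A = 4k, B = 5k.
5k - 4k = 55
1k = 55 → k = 55/1 = 55
A = 4×55 = 220, B = 5×55 = 275
= A = 220, B = 275

A = 220, B = 275


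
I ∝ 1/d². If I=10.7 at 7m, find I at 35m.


I₁d₁² = I₂d₂²
I₂ = I₁ × (d₁/d₂)²
= 10.7 × (7/35)²
= 10.7 × 49/1225
= 524.3/1225
= 0.4280

0.4280


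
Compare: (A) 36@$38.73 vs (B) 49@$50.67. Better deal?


Deal A: $38.73/36 = $1.0758/unit
Deal B: $50.67/49 = $1.0341/unit
B is cheaper per unit
= Deal B

Deal B


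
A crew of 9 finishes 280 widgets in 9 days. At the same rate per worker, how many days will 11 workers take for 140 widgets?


Days ∝ work / workers, so d₂ = d₁ × (m₁/m₂) × (w₂/w₁)
Workers factor (inverse): 9/11 ≈ 0.8182
Work factor (direct): 140/280 = 0.5000
d₂ = 9 × 9/11 × 140/280 = (9 × 9 × 140) / (11 × 280) = 11340/3080
≈ 3.68 days

3.68 days


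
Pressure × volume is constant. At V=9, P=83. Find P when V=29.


Inverse proportion: x × y = constant
k = 9 × 83 = 747
y₂ = k / 29 = 747 / 29
= 25.76

25.76


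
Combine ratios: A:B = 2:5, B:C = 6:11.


Match B: multiply A:B by 6 → 12:30
Multiply B:C by 5 → 30:55
Combined: 12:30:55
GCD = 1
= 12:30:55

12:30:55


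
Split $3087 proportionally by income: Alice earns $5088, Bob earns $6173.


Total income = 5088 + 6173 = $11261
Alice: $3087 × 5088/11261 = $1394.78
Bob: $3087 × 6173/11261 = $1692.22
= Alice: $1394.78, Bob: $1692.22

Alice: $1394.78, Bob: $1692.22


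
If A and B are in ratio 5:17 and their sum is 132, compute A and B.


Let A = 5k, B = 17k.
5k + 17k = 132
22k = 132 → k = 132/22 = 6
A = 5×6 = 30, B = 17×6 = 102
= A = 30, B = 102

A = 30, B = 102


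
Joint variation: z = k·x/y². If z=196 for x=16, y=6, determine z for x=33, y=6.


z = k·x/y²
Solve for k using the known point: k = z·y²/x = 196×36/16 = 7056/16 = 441.0000
Now evaluate at x=33, y=6:
z = k × 33 / 36 = (7056 × 33) / (16 × 36) = 232848/576
= 404.2500

404.2500


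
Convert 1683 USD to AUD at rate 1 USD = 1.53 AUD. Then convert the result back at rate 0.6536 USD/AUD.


Amount × rate = 1683 × 1.53 = 2574.99 AUD
Round-trip: 2574.99 × 0.6536 = 1683.01 USD
= 2574.99 AUD, then 1683.01 USD

2574.99 AUD, then 1683.01 USD


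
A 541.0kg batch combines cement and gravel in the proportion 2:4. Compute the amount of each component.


Total parts = 2 + 4 = 6
cement: 541.0 × 2/6 = 180.3kg
gravel: 541.0 × 4/6 = 360.7kg
= 180.3kg and 360.7kg

180.3kg and 360.7kg


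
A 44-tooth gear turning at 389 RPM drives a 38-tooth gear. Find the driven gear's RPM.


Gear ratio = 44:38 = 22:19
RPM_B = RPM_A × (teeth_A / teeth_B)
= 389 × (44/38)
= 450.4 RPM

450.4 RPM


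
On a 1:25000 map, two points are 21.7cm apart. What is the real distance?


Real distance = map distance × scale
= 21.7cm × 25000
= 542500 cm = 5425.0 m
= 5.425 km

5.425 km


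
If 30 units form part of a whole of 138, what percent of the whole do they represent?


Percentage = (part / whole) × 100
= (30 / 138) × 100
≈ 21.74%

21.74%


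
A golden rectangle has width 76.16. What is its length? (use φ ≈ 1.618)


φ = (1 + √5) / 2 ≈ 1.618
Length = width × φ = 76.16 × 1.618 = 123.22688
≈ 123.23

123.23


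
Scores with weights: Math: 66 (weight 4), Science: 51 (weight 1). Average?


Numerator = 66×4 + 51×1
= 264 + 51
= 315
Total weight = 5
Weighted avg = 315/5
= 63.00

63.00


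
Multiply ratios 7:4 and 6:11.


Compound ratio = (7×6) : (4×11)
= 42:44
GCD = 2
= 21:22

21:22


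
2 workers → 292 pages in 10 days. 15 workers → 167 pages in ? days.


Days ∝ work / workers, so d₂ = d₁ × (m₁/m₂) × (w₂/w₁)
Workers factor (inverse): 2/15 ≈ 0.1333
Work factor (direct): 167/292 ≈ 0.5719
d₂ = 10 × 2/15 × 167/292 = (10 × 2 × 167) / (15 × 292) = 3340/4380
≈ 0.76 days

0.76 days


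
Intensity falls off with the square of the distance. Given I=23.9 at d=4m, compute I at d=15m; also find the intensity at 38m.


I₁d₁² = I₂d₂²
I at 15m = 23.9 × (4/15)² = 23.9 × 16/225 = 382.4/225 ≈ 1.6996
I at 38m = 23.9 × (4/38)² = 23.9 × 16/1444 = 382.4/1444 ≈ 0.2648
= 1.6996 and 0.2648

1.6996 and 0.2648


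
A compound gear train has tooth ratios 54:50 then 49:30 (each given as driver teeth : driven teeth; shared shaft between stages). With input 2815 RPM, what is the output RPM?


Stage 1: RPM_B = RPM_A × t_A/t_B = 2815 × 54/50 = 152010/50 = 3040.20
B and C share a shaft → RPM_C = RPM_B
Stage 2: RPM_D = RPM_C × t_C/t_D = RPM_A × (t_A×t_C)/(t_B×t_D)
Overall ratio = (54×49)/(50×30) = 2646/1500
RPM_D = 2815 × 2646/1500 = 7448490/1500
= 4965.66 RPM

4965.66 RPM


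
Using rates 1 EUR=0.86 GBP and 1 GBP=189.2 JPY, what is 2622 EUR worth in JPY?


Step 1: 2622 EUR × 0.86 = 2254.92 GBP
Step 2: 2254.92 GBP × 189.2 = 426630.86 JPY
Implied rate EUR→JPY = 0.86 × 189.2 = 162.7120
= 426630.86 JPY

426630.86 JPY


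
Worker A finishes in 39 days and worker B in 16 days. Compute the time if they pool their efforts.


Rate of A = 1/39 per day
Rate of B = 1/16 per day
Combined rate = 1/39 + 1/16 = 55/624 ≈ 0.0881 per day
Days = 1 / combined rate = 624/55
≈ 11.35 days

11.35 days


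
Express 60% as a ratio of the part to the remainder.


60% means 60 parts out of 100; remainder = 40
Part : remainder = 60:40
GCD = 20
= 3:2

3:2


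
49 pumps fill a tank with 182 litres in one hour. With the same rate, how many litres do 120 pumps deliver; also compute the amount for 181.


Direct proportion: y/x = constant
k = 182/49 ≈ 3.7143
y at x=120: k × 120 = 182 × 120 / 49 = 21840/49 ≈ 445.71
y at x=181: k × 181 = 182 × 181 / 49 = 32942/49 ≈ 672.29
= 445.71 and 672.29

445.71 and 672.29


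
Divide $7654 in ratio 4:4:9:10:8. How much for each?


Total parts = 4 + 4 + 9 + 10 + 8 = 35
Part 1: 7654 × 4/35 = 874.74
Part 2: 7654 × 4/35 = 874.74
Part 3: 7654 × 9/35 = 1968.17
Part 4: 7654 × 10/35 = 2186.86
Part 5: 7654 × 8/35 = 1749.49
= Part 1: $874.74, Part 2: $874.74, Part 3: $1968.17, Part 4: $2186.86, Part 5: $1749.49

Part 1: $874.74, Part 2: $874.74, Part 3: $1968.17, Part 4: $2186.86, Part 5: $1749.49


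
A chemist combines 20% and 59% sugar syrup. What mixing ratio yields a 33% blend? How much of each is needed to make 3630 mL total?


Let x parts of 20% mix with y parts of 59%.
20x + 59y = 33(x + y)
20x + 59y = 33x + 33y
x(20 - 33) = y(33 - 59)
x/y = (59 - 33)/(33 - 20) = 26/13
Simplify: 2:1
Total parts = 3; one part = 3630/3 = 1210.00 mL
20% solution: 2×1210.00 = 2420.00 mL
59% solution: 1×1210.00 = 1210.00 mL
= ratio 2:1; 2420.00 mL and 1210.00 mL

ratio 2:1; 2420.00 mL and 1210.00 mL


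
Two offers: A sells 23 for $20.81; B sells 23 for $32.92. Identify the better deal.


Deal A: $20.81/23 = $0.9048/unit
Deal B: $32.92/23 = $1.4313/unit
A is cheaper per unit
= Deal A

Deal A


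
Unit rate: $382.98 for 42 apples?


Unit rate = total / quantity
= 382.98 / 42
= $9.12 per unit

$9.12 per unit


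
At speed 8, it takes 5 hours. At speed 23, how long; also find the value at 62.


Inverse proportion: x × y = constant
k = 8 × 5 = 40
At x=23: k/23 = 1.74
At x=62: k/62 = 0.65
= 1.74 and 0.65

1.74 and 0.65


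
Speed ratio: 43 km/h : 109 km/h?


Ratio = 43:109
GCD = 1
Simplified = 43:109
Time ratio (same distance) = 109:43
Speed ratio = 43:109

43:109


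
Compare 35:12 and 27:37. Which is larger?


35/12 = 2.9167
27/37 = 0.7297
2.9167 > 0.7297, so 35:12 is greater
= 35:12

35:12


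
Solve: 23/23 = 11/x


Cross multiply: 23 × x = 23 × 11
23x = 253
x = 253 / 23
= 11.00

11.00


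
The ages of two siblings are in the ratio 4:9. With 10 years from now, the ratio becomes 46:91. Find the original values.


Let A = 4k, B = 9k.
(4k + 10) / (9k + 10) = 46/91
Cross-multiply: 91(4k + 10) = 46(9k + 10)
364k + 910 = 414k + 460
364k - 414k = 460 - 910
-50k = -450
k = -450/-50 = 9
A = 4×9 = 36, B = 9×9 = 81
= A = 36, B = 81

A = 36, B = 81


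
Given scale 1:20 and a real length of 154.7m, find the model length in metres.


Model size = real / scale
= 154.7 / 20
= 7.7350 m

7.7350 m


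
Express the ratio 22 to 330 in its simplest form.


GCD(22, 330) = 22
22/22 : 330/22
= 1:15

1:15


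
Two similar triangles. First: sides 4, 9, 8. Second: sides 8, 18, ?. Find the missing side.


Scale factor = 8/4 = 2
Missing side = 8 × 2
= 16.0

16.0


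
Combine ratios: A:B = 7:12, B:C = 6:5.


Match B: multiply A:B by 6 → 42:72
Multiply B:C by 12 → 72:60
Combined: 42:72:60
GCD = 6
= 7:12:10

7:12:10


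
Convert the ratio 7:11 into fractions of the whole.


Total parts = 7 + 11 = 18
First part: 7/18 = 7/18
Second part: 11/18 = 11/18
= 7/18 and 11/18

7/18 and 11/18


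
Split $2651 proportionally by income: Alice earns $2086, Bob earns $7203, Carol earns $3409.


Total income = 2086 + 7203 + 3409 = $12698
Alice: $2651 × 2086/12698 = $435.50
Bob: $2651 × 7203/12698 = $1503.79
Carol: $2651 × 3409/12698 = $711.71
= Alice: $435.50, Bob: $1503.79, Carol: $711.71

Alice: $435.50, Bob: $1503.79, Carol: $711.71


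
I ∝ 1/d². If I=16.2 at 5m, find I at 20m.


I₁d₁² = I₂d₂²
I₂ = I₁ × (d₁/d₂)²
= 16.2 × (5/20)²
= 16.2 × 25/400
= 405/400
= 1.0125

1.0125


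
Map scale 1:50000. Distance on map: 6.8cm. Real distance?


Real distance = map distance × scale
= 6.8cm × 50000
= 340000 cm = 3400.0 m
= 3.400 km

3.400 km


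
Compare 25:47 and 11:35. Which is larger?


25/47 = 0.5319
11/35 = 0.3143
0.5319 > 0.3143, so 25:47 is greater
= 25:47

25:47


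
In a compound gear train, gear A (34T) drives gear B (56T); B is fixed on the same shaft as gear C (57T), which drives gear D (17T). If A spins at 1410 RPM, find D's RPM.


Stage 1: RPM_B = RPM_A × t_A/t_B = 1410 × 34/56 = 47940/56 ≈ 856.07
B and C share a shaft → RPM_C = RPM_B
Stage 2: RPM_D = RPM_C × t_C/t_D = RPM_A × (t_A×t_C)/(t_B×t_D)
Overall ratio = (34×57)/(56×17) = 1938/952
RPM_D = 1410 × 1938/952 = 2732580/952
≈ 2870.36 RPM

2870.36 RPM


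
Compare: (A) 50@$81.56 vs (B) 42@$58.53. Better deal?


Deal A: $81.56/50 = $1.6312/unit
Deal B: $58.53/42 = $1.3936/unit
B is cheaper per unit
= Deal B

Deal B


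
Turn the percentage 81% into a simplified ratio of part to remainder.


81% means 81 parts out of 100; remainder = 19
Part : remainder = 81:19
GCD = 1
= 81:19

81:19


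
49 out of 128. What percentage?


Percentage = (part / whole) × 100
= (49 / 128) × 100
≈ 38.28%

38.28%


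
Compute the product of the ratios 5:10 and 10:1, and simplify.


Compound ratio = (5×10) : (10×1)
= 50:10
GCD = 10
= 5:1

5:1


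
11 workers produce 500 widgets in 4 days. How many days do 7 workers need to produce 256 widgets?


Days ∝ work / workers, so d₂ = d₁ × (m₁/m₂) × (w₂/w₁)
Workers factor (inverse): 11/7 ≈ 1.5714
Work factor (direct): 256/500 = 0.5120
d₂ = 4 × 11/7 × 256/500 = (4 × 11 × 256) / (7 × 500) = 11264/3500
≈ 3.22 days

3.22 days


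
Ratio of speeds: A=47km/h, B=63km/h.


Ratio = 47:63
GCD = 1
Simplified = 47:63
Time ratio (same distance) = 63:47
Speed ratio = 47:63

47:63


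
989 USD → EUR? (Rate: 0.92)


Amount × rate = 989 × 0.92
= 909.88 EUR

909.88 EUR


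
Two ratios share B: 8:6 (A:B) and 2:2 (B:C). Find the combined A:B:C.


Match B: multiply A:B by 2 → 16:12
Multiply B:C by 6 → 12:12
Combined: 16:12:12
GCD = 4
= 4:3:3

4:3:3


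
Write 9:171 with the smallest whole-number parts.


GCD(9, 171) = 9
9/9 : 171/9
= 1:19

1:19


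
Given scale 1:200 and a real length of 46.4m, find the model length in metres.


Model size = real / scale
= 46.4 / 200
= 0.2320 m

0.2320 m


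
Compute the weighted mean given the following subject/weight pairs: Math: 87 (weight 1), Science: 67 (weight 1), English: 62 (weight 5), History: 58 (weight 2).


Numerator = 87×1 + 67×1 + 62×5 + 58×2
= 87 + 67 + 310 + 116
= 580
Total weight = 9
Weighted avg = 580/9
= 64.44

64.44


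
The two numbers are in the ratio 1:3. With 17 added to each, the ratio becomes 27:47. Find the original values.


Let A = 1k, B = 3k.
(1k + 17) / (3k + 17) = 27/47
Cross-multiply: 47(1k + 17) = 27(3k + 17)
47k + 799 = 81k + 459
47k - 81k = 459 - 799
-34k = -340
k = -340/-34 = 10
A = 1×10 = 10, B = 3×10 = 30
= A = 10, B = 30

A = 10, B = 30


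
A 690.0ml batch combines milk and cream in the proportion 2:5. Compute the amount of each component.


Total parts = 2 + 5 = 7
milk: 690.0 × 2/7 = 197.1ml
cream: 690.0 × 5/7 = 492.9ml
= 197.1ml and 492.9ml

197.1ml and 492.9ml


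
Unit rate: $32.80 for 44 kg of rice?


Unit rate = total / quantity
= 32.80 / 44
= $0.75 per unit

$0.75 per unit


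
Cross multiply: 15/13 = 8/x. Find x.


Cross multiply: 15 × x = 13 × 8
15x = 104
x = 104 / 15
= 6.93

6.93


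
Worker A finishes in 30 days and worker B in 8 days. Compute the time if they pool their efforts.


Rate of A = 1/30 per day
Rate of B = 1/8 per day
Combined rate = 1/30 + 1/8 = 38/240 ≈ 0.1583 per day
Days = 1 / combined rate = 240/38
≈ 6.32 days

6.32 days


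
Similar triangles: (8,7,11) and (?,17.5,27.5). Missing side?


Scale factor = 17.5/7 = 2.5
Missing side = 8 × 2.5
= 20.0

20.0


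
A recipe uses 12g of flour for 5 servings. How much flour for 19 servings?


Direct proportion: y/x = constant
k = 12/5 = 2.4000
y₂ = k × 19 = 12 × 19 / 5 = 228/5
= 45.60

45.60


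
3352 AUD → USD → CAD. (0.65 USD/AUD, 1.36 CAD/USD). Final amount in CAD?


Step 1: 3352 AUD × 0.65 = 2178.80 USD
Step 2: 2178.80 USD × 1.36 = 2963.17 CAD
Implied rate AUD→CAD = 0.65 × 1.36 = 0.8840
= 2963.17 CAD

2963.17 CAD


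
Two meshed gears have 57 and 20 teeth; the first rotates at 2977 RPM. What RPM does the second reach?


Gear ratio = 57:20 = 57:20
RPM_B = RPM_A × (teeth_A / teeth_B)
= 2977 × (57/20)
= 8484.5 RPM

8484.5 RPM


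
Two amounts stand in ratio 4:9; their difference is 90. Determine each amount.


Let A = 4k, B = 9k.
9k - 4k = 90
5k = 90 → k = 90/5 = 18
A = 4×18 = 72, B = 9×18 = 162
= A = 72, B = 162

A = 72, B = 162


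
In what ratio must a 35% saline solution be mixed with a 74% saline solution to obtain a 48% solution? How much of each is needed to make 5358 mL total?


Let x parts of 35% mix with y parts of 74%.
35x + 74y = 48(x + y)
35x + 74y = 48x + 48y
x(35 - 48) = y(48 - 74)
x/y = (74 - 48)/(48 - 35) = 26/13
Simplify: 2:1
Total parts = 3; one part = 5358/3 = 1786.00 mL
35% solution: 2×1786.00 = 3572.00 mL
74% solution: 1×1786.00 = 1786.00 mL
= ratio 2:1; 3572.00 mL and 1786.00 mL

ratio 2:1; 3572.00 mL and 1786.00 mL


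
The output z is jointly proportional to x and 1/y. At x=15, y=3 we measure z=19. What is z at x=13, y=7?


z = k·x/y
Solve for k using the known point: k = z·y/x = 19×3/15 = 57/15 = 3.8000
Now evaluate at x=13, y=7:
z = k × 13 / 7 = (57 × 13) / (15 × 7) = 741/105
≈ 7.0571

7.0571


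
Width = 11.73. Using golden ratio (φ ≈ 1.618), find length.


φ = (1 + √5) / 2 ≈ 1.618
Length = width × φ = 11.73 × 1.618 = 18.97914
≈ 18.98

18.98


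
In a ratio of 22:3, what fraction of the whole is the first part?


Total parts = 22 + 3 = 25
First part: 22/25 = 22/25
= 22/25

22/25


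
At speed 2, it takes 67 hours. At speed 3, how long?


Inverse proportion: x × y = constant
k = 2 × 67 = 134
y₂ = k / 3 = 134 / 3
= 44.67

44.67


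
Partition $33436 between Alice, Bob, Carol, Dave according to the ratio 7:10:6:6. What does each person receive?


Total parts = 7 + 10 + 6 + 6 = 29
Alice: 33436 × 7/29 = 8070.76
Bob: 33436 × 10/29 = 11529.66
Carol: 33436 × 6/29 = 6917.79
Dave: 33436 × 6/29 = 6917.79
= Alice: $8070.76, Bob: $11529.66, Carol: $6917.79, Dave: $6917.79

Alice: $8070.76, Bob: $11529.66, Carol: $6917.79, Dave: $6917.79


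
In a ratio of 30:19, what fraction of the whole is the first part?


Total parts = 30 + 19 = 49
First part: 30/49 = 30/49
= 30/49

30/49


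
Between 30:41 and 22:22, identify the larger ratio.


30/41 = 0.7317
22/22 = 1.0000
0.7317 < 1.0000, so 30:41 is less
= 22:22

22:22


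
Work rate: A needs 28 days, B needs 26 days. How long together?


Rate of A = 1/28 per day
Rate of B = 1/26 per day
Combined rate = 1/28 + 1/26 = 54/728 ≈ 0.0742 per day
Days = 1 / combined rate = 728/54
≈ 13.48 days

13.48 days


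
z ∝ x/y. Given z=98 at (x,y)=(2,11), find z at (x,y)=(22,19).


z = k·x/y
Solve for k using the known point: k = z·y/x = 98×11/2 = 1078/2 = 539.0000
Now evaluate at x=22, y=19:
z = k × 22 / 19 = (1078 × 22) / (2 × 19) = 23716/38
≈ 624.1053

624.1053


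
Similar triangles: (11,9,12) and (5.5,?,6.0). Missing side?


Scale factor = 5.5/11 = 0.5
Missing side = 9 × 0.5
= 4.5

4.5


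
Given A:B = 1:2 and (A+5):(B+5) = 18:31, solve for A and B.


Let A = 1k, B = 2k.
(1k + 5) / (2k + 5) = 18/31
Cross-multiply: 31(1k + 5) = 18(2k + 5)
31k + 155 = 36k + 90
31k - 36k = 90 - 155
-5k = -65
k = -65/-5 = 13
A = 1×13 = 13, B = 2×13 = 26
= A = 13, B = 26

A = 13, B = 26


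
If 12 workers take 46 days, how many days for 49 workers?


Inverse proportion: x × y = constant
k = 12 × 46 = 552
y₂ = k / 49 = 552 / 49
= 11.27

11.27


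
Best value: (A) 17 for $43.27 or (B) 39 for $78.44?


Deal A: $43.27/17 = $2.5453/unit
Deal B: $78.44/39 = $2.0113/unit
B is cheaper per unit
= Deal B

Deal B


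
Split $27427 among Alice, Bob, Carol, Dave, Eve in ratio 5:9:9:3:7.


Total parts = 5 + 9 + 9 + 3 + 7 = 33
Alice: 27427 × 5/33 = 4155.61
Bob: 27427 × 9/33 = 7480.09
Carol: 27427 × 9/33 = 7480.09
Dave: 27427 × 3/33 = 2493.36
Eve: 27427 × 7/33 = 5817.85
= Alice: $4155.61, Bob: $7480.09, Carol: $7480.09, Dave: $2493.36, Eve: $5817.85

Alice: $4155.61, Bob: $7480.09, Carol: $7480.09, Dave: $2493.36, Eve: $5817.85


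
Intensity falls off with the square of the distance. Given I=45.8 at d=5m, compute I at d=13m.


I₁d₁² = I₂d₂²
I₂ = I₁ × (d₁/d₂)²
= 45.8 × (5/13)²
= 45.8 × 25/169
= 1145/169
≈ 6.7751

6.7751


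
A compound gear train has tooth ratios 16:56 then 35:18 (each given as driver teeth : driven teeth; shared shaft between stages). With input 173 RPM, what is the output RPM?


Stage 1: RPM_B = RPM_A × t_A/t_B = 173 × 16/56 = 2768/56 ≈ 49.43
B and C share a shaft → RPM_C = RPM_B
Stage 2: RPM_D = RPM_C × t_C/t_D = RPM_A × (t_A×t_C)/(t_B×t_D)
Overall ratio = (16×35)/(56×18) = 560/1008
RPM_D = 173 × 560/1008 = 96880/1008
≈ 96.11 RPM

96.11 RPM


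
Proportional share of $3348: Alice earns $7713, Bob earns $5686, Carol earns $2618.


Total income = 7713 + 5686 + 2618 = $16017
Alice: $3348 × 7713/16017 = $1612.23
Bob: $3348 × 5686/16017 = $1188.53
Carol: $3348 × 2618/16017 = $547.24
= Alice: $1612.23, Bob: $1188.53, Carol: $547.24

Alice: $1612.23, Bob: $1188.53, Carol: $547.24


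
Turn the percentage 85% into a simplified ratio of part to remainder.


85% means 85 parts out of 100; remainder = 15
Part : remainder = 85:15
GCD = 5
= 17:3

17:3


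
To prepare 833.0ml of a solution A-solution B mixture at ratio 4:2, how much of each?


Total parts = 4 + 2 = 6
solution A: 833.0 × 4/6 = 555.3ml
solution B: 833.0 × 2/6 = 277.7ml
= 555.3ml and 277.7ml

555.3ml and 277.7ml


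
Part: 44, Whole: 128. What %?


Percentage = (part / whole) × 100
= (44 / 128) × 100
≈ 34.38%

34.38%


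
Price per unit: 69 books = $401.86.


Unit rate = total / quantity
= 401.86 / 69
= $5.82 per unit

$5.82 per unit


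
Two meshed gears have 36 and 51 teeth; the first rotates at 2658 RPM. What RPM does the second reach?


Gear ratio = 36:51 = 12:17
RPM_B = RPM_A × (teeth_A / teeth_B)
= 2658 × (36/51)
= 1876.2 RPM

1876.2 RPM


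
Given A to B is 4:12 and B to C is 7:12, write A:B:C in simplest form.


Match B: multiply A:B by 7 → 28:84
Multiply B:C by 12 → 84:144
Combined: 28:84:144
GCD = 4
= 7:21:36

7:21:36


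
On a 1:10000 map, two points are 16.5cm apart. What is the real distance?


Real distance = map distance × scale
= 16.5cm × 10000
= 165000 cm = 1650.0 m
= 1.650 km

1.650 km


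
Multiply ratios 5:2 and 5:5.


Compound ratio = (5×5) : (2×5)
= 25:10
GCD = 5
= 5:2

5:2


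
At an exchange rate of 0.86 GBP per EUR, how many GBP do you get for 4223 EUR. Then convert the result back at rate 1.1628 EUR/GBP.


Amount × rate = 4223 × 0.86 = 3631.78 GBP
Round-trip: 3631.78 × 1.1628 = 4223.03 EUR
= 3631.78 GBP, then 4223.03 EUR

3631.78 GBP, then 4223.03 EUR


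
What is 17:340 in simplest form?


GCD(17, 340) = 17
17/17 : 340/17
= 1:20

1:20


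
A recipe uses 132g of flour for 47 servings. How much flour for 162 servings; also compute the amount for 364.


Direct proportion: y/x = constant
k = 132/47 ≈ 2.8085
y at x=162: k × 162 = 132 × 162 / 47 = 21384/47 ≈ 454.98
y at x=364: k × 364 = 132 × 364 / 47 = 48048/47 ≈ 1022.30
= 454.98 and 1022.30

454.98 and 1022.30


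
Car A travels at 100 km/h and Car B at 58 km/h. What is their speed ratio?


Ratio = 100:58
GCD = 2
Simplified = 50:29
Time ratio (same distance) = 29:50
Speed ratio = 50:29

50:29


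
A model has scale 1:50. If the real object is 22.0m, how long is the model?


Model size = real / scale
= 22.0 / 50
= 0.4400 m

0.4400 m


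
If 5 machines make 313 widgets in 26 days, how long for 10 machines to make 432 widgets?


Days ∝ work / workers, so d₂ = d₁ × (m₁/m₂) × (w₂/w₁)
Workers factor (inverse): 5/10 = 0.5000
Work factor (direct): 432/313 ≈ 1.3802
d₂ = 26 × 5/10 × 432/313 = (26 × 5 × 432) / (10 × 313) = 56160/3130
≈ 17.94 days

17.94 days


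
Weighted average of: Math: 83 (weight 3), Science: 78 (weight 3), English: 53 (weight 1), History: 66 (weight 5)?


Numerator = 83×3 + 78×3 + 53×1 + 66×5
= 249 + 234 + 53 + 330
= 866
Total weight = 12
Weighted avg = 866/12
= 72.17

72.17


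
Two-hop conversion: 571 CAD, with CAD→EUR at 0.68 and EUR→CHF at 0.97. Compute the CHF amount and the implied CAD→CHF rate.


Step 1: 571 CAD × 0.68 = 388.28 EUR
Step 2: 388.28 EUR × 0.97 = 376.63 CHF
Implied rate CAD→CHF = 0.68 × 0.97 = 0.6596
= 376.63 CHF; implied rate 0.6596 CHF/CAD

376.63 CHF; implied rate 0.6596 CHF/CAD


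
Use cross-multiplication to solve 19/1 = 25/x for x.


Cross multiply: 19 × x = 1 × 25
19x = 25
x = 25 / 19
= 1.32

1.32


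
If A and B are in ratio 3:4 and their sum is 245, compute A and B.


Let A = 3k, B = 4k.
3k + 4k = 245
7k = 245 → k = 245/7 = 35
A = 3×35 = 105, B = 4×35 = 140
= A = 105, B = 140

A = 105, B = 140


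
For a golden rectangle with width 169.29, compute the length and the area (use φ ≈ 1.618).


φ = (1 + √5) / 2 ≈ 1.618
Length = width × φ = 169.29 × 1.618 = 273.91122
≈ 273.91
Area = width × length = 169.29 × 273.91122 = 46370.4304338 ≈ 46370.43
= Length: 273.91, Area: 46370.43

Length: 273.91, Area: 46370.43


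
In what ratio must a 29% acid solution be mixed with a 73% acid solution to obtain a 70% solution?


Let x parts of 29% mix with y parts of 73%.
29x + 73y = 70(x + y)
29x + 73y = 70x + 70y
x(29 - 70) = y(70 - 73)
x/y = (73 - 70)/(70 - 29) = 3/41
Simplify: 3:41
= 3:41

3:41


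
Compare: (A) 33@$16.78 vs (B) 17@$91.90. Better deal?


Deal A: $16.78/33 = $0.5085/unit
Deal B: $91.90/17 = $5.4059/unit
A is cheaper per unit
= Deal A

Deal A


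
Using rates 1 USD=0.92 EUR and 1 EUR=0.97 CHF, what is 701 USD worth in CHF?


Step 1: 701 USD × 0.92 = 644.92 EUR
Step 2: 644.92 EUR × 0.97 = 625.57 CHF
Implied rate USD→CHF = 0.92 × 0.97 = 0.8924
= 625.57 CHF

625.57 CHF


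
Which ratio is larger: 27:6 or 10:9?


27/6 = 4.5000
10/9 = 1.1111
4.5000 > 1.1111, so 27:6 is greater
= 27:6

27:6


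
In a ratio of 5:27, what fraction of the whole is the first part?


Total parts = 5 + 27 = 32
First part: 5/32 = 5/32
= 5/32

5/32


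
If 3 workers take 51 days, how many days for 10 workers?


Inverse proportion: x × y = constant
k = 3 × 51 = 153
y₂ = k / 10 = 153 / 10
= 15.30

15.30


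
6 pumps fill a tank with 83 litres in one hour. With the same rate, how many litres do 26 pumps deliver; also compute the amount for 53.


Direct proportion: y/x = constant
k = 83/6 ≈ 13.8333
y at x=26: k × 26 = 83 × 26 / 6 = 2158/6 ≈ 359.67
y at x=53: k × 53 = 83 × 53 / 6 = 4399/6 ≈ 733.17
= 359.67 and 733.17

359.67 and 733.17


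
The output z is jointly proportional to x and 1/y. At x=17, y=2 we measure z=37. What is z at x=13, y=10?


z = k·x/y
Solve for k using the known point: k = z·y/x = 37×2/17 = 74/17 ≈ 4.3529
Now evaluate at x=13, y=10:
z = k × 13 / 10 = (74 × 13) / (17 × 10) = 962/170
≈ 5.6588

5.6588


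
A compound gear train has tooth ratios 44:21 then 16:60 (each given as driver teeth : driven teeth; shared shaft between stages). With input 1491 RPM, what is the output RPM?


Stage 1: RPM_B = RPM_A × t_A/t_B = 1491 × 44/21 = 65604/21 = 3124.00
B and C share a shaft → RPM_C = RPM_B
Stage 2: RPM_D = RPM_C × t_C/t_D = RPM_A × (t_A×t_C)/(t_B×t_D)
Overall ratio = (44×16)/(21×60) = 704/1260
RPM_D = 1491 × 704/1260 = 1049664/1260
≈ 833.07 RPM

833.07 RPM


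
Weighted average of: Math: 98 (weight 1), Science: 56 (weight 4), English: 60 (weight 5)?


Numerator = 98×1 + 56×4 + 60×5
= 98 + 224 + 300
= 622
Total weight = 10
Weighted avg = 622/10
= 62.20

62.20


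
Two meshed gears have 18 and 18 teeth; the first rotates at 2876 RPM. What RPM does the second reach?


Gear ratio = 18:18 = 1:1
RPM_B = RPM_A × (teeth_A / teeth_B)
= 2876 × (18/18)
= 2876.0 RPM

2876.0 RPM


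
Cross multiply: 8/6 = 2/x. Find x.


Cross multiply: 8 × x = 6 × 2
8x = 12
x = 12 / 8
= 1.50

1.50


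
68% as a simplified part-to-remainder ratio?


68% means 68 parts out of 100; remainder = 32
Part : remainder = 68:32
GCD = 4
= 17:8

17:8


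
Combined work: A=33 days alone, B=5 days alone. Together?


Rate of A = 1/33 per day
Rate of B = 1/5 per day
Combined rate = 1/33 + 1/5 = 38/165 ≈ 0.2303 per day
Days = 1 / combined rate = 165/38
≈ 4.34 days

4.34 days


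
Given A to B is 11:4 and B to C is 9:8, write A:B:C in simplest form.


Match B: multiply A:B by 9 → 99:36
Multiply B:C by 4 → 36:32
Combined: 99:36:32
GCD = 1
= 99:36:32

99:36:32


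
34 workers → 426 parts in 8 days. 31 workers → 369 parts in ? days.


Days ∝ work / workers, so d₂ = d₁ × (m₁/m₂) × (w₂/w₁)
Workers factor (inverse): 34/31 ≈ 1.0968
Work factor (direct): 369/426 ≈ 0.8662
d₂ = 8 × 34/31 × 369/426 = (8 × 34 × 369) / (31 × 426) = 100368/13206
≈ 7.60 days

7.60 days


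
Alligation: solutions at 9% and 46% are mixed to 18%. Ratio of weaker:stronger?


Let x parts of 9% mix with y parts of 46%.
9x + 46y = 18(x + y)
9x + 46y = 18x + 18y
x(9 - 18) = y(18 - 46)
x/y = (46 - 18)/(18 - 9) = 28/9
Simplify: 28:9
= 28:9

28:9


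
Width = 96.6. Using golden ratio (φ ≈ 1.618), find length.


φ = (1 + √5) / 2 ≈ 1.618
Length = width × φ = 96.6 × 1.618 = 156.2988
≈ 156.30

156.30


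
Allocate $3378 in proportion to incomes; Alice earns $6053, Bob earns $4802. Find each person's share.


Total income = 6053 + 4802 = $10855
Alice: $3378 × 6053/10855 = $1883.65
Bob: $3378 × 4802/10855 = $1494.35
= Alice: $1883.65, Bob: $1494.35

Alice: $1883.65, Bob: $1494.35


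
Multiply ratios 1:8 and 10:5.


Compound ratio = (1×10) : (8×5)
= 10:40
GCD = 10
= 1:4

1:4


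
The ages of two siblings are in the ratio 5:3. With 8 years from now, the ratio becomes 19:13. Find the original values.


Let A = 5k, B = 3k.
(5k + 8) / (3k + 8) = 19/13
Cross-multiply: 13(5k + 8) = 19(3k + 8)
65k + 104 = 57k + 152
65k - 57k = 152 - 104
8k = 48
k = 48/8 = 6
A = 5×6 = 30, B = 3×6 = 18
= A = 30, B = 18

A = 30, B = 18


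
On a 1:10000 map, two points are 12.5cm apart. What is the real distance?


Real distance = map distance × scale
= 12.5cm × 10000
= 125000 cm = 1250.0 m
= 1.250 km

1.250 km


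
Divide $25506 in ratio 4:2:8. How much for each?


Total parts = 4 + 2 + 8 = 14
Part 1: 25506 × 4/14 = 7287.43
Part 2: 25506 × 2/14 = 3643.71
Part 3: 25506 × 8/14 = 14574.86
= Part 1: $7287.43, Part 2: $3643.71, Part 3: $14574.86

Part 1: $7287.43, Part 2: $3643.71, Part 3: $14574.86


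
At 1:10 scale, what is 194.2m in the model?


Model size = real / scale
= 194.2 / 10
= 19.4200 m

19.4200 m


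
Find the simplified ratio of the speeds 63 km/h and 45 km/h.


Ratio = 63:45
GCD = 9
Simplified = 7:5
Time ratio (same distance) = 5:7
Speed ratio = 7:5

7:5


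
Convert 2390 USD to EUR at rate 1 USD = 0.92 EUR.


Amount × rate = 2390 × 0.92
= 2198.80 EUR

2198.80 EUR


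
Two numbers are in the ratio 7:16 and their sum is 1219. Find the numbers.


Let A = 7k, B = 16k.
7k + 16k = 1219
23k = 1219 → k = 1219/23 = 53
A = 7×53 = 371, B = 16×53 = 848
= A = 371, B = 848

A = 371, B = 848


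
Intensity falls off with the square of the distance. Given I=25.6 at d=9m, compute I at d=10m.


I₁d₁² = I₂d₂²
I₂ = I₁ × (d₁/d₂)²
= 25.6 × (9/10)²
= 25.6 × 81/100
= 2073.6/100
= 20.7360

20.7360


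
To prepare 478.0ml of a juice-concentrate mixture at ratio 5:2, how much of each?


Total parts = 5 + 2 = 7
juice: 478.0 × 5/7 = 341.4ml
concentrate: 478.0 × 2/7 = 136.6ml
= 341.4ml and 136.6ml

341.4ml and 136.6ml


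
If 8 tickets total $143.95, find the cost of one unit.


Unit rate = total / quantity
= 143.95 / 8
= $17.99 per unit

$17.99 per unit


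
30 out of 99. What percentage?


Percentage = (part / whole) × 100
= (30 / 99) × 100
≈ 30.30%

30.30%


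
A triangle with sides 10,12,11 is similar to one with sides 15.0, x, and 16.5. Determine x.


Scale factor = 15.0/10 = 1.5
Missing side = 12 × 1.5
= 18.0

18.0


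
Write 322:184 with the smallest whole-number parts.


GCD(322, 184) = 46
322/46 : 184/46
= 7:4

7:4


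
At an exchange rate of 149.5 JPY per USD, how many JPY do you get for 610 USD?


Amount × rate = 610 × 149.5
= 91195.00 JPY

91195.00 JPY


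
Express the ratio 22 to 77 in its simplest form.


GCD(22, 77) = 11
22/11 : 77/11
= 2:7

2:7


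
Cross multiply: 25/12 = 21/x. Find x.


Cross multiply: 25 × x = 12 × 21
25x = 252
x = 252 / 25
= 10.08

10.08


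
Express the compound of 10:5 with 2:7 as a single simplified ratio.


Compound ratio = (10×2) : (5×7)
= 20:35
GCD = 5
= 4:7

4:7


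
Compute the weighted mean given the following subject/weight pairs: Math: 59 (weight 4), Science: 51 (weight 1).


Numerator = 59×4 + 51×1
= 236 + 51
= 287
Total weight = 5
Weighted avg = 287/5
= 57.40

57.40
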